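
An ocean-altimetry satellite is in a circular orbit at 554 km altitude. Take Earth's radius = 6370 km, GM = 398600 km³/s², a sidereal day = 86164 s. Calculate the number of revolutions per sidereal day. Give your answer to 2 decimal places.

Semi-major axis a = 6370 + 554 = 6924 km. Period T = 2π√(a³/μ) = 2π√(6924³/398600) = 5733.9 s = 95.56 min.
Orbits per sidereal day = 86164 / 5733.9 = 15.027.

15.03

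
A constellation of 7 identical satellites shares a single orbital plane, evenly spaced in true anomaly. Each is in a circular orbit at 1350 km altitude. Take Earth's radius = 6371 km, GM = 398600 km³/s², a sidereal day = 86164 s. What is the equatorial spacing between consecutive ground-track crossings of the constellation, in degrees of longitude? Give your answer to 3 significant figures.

Semi-major axis a = 6371 + 1350 = 7721 km. Period T = 2π√(a³/μ) = 2π√(7721³/398600) = 6751.8 s = 112.53 min.
Single-satellite node shift = (6751.8/86164) × 360° = 28.21°.
With 7 satellites evenly phased, successive equator crossings are 28.21/7 = 4.030° apart.

4.03°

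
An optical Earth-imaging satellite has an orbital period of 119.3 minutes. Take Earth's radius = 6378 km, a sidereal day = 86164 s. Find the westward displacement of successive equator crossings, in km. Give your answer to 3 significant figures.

3330 km

T = 119.3 min = 7158.0 s.
During one orbit Earth rotates (7158.0 / 86164) × 360° = 29.91°.
At the equator that is 29.91° × (2π·6378/360) km/° = 29.91 × 111.3 = 3329 km.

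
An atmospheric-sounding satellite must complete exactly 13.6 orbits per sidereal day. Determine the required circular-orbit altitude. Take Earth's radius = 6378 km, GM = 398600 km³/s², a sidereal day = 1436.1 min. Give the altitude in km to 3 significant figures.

Required period T = 86166 / 13.6 = 6335.7 s.
From T = 2π√(a³/μ): a = (μ T²/4π²)^(1/3) = (398600 × 6335.7² / 4π²)^(1/3) = 7400 km.
Altitude h = a − R = 7400 − 6378 = 1022 km.

1020 km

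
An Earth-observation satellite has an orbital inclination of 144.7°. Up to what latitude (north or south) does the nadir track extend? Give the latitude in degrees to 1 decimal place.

Retrograde orbit: the ground track reaches ±(180° − i) = ±(180 − 144.7) = ±35.3°.

35.3°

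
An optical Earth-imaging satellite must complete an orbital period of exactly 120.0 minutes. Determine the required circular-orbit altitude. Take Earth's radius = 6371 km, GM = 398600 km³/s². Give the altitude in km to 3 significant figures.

1690 km

T = 120.0 min = 7200.0 s.
From T = 2π√(a³/μ): a = (μ T²/4π²)^(1/3) = (398600 × 7200.0² / 4π²)^(1/3) = 8059 km.
Altitude h = a − R = 8059 − 6371 = 1688 km.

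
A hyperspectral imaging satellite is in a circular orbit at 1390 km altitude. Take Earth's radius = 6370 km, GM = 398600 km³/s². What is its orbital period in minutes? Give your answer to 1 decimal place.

113.4 min

Semi-major axis a = 6370 + 1390 = 7760 km. Period T = 2π√(a³/μ) = 2π√(7760³/398600) = 6803.1 s = 113.38 min.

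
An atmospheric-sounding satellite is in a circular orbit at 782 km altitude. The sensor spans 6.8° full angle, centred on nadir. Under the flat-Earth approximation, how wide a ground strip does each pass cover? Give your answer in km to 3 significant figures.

92.9 km

Half-angle = 6.8°/2 = 3.4°.
Swath width ≈ 2h·tan(θ/2) = 2 × 782 × tan(3.4°) = 92.9 km.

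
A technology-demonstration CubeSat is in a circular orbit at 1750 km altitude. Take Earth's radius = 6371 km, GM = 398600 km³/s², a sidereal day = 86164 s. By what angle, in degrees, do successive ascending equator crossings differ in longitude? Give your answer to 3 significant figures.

30.4°

Semi-major axis a = 6371 + 1750 = 8121 km. Period T = 2π√(a³/μ) = 2π√(8121³/398600) = 7283.3 s = 121.39 min.
During one orbit Earth rotates (7283.3 / 86164) × 360° = 30.43°.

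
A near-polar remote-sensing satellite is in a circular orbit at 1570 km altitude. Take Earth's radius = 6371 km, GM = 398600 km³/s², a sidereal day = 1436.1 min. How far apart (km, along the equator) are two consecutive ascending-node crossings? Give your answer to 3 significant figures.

Semi-major axis a = 6371 + 1570 = 7941 km. Period T = 2π√(a³/μ) = 2π√(7941³/398600) = 7042.5 s = 117.37 min.
During one orbit Earth rotates (7042.5 / 86166) × 360° = 29.42°.
At the equator that is 29.42° × (2π·6371/360) km/° = 29.42 × 111.2 = 3272 km.

3270 km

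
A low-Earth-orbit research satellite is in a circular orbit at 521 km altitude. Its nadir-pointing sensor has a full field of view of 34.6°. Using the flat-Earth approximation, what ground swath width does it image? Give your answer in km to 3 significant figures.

325 km

Half-angle = 34.6°/2 = 17.3°.
Swath width ≈ 2h·tan(θ/2) = 2 × 521 × tan(17.3°) = 324.5 km.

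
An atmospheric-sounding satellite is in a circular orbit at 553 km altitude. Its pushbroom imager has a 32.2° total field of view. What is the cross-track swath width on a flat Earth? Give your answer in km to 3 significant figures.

319 km

Half-angle = 32.2°/2 = 16.1°.
Swath width ≈ 2h·tan(θ/2) = 2 × 553 × tan(16.1°) = 319.2 km.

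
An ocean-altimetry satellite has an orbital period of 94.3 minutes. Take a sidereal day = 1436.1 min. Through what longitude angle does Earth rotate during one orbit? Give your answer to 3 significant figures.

T = 94.3 min = 5658.0 s.
During one orbit Earth rotates (5658.0 / 86166) × 360° = 23.64°.

23.6°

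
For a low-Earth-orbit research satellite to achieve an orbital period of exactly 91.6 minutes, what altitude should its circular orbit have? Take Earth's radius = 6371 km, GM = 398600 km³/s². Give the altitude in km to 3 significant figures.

360 km

T = 91.6 min = 5496.0 s.
From T = 2π√(a³/μ): a = (μ T²/4π²)^(1/3) = (398600 × 5496.0² / 4π²)^(1/3) = 6731 km.
Altitude h = a − R = 6731 − 6371 = 360 km.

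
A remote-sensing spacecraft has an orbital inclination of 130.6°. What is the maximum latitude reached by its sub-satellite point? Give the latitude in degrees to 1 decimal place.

49.4°

Retrograde orbit: the ground track reaches ±(180° − i) = ±(180 − 130.6) = ±49.4°.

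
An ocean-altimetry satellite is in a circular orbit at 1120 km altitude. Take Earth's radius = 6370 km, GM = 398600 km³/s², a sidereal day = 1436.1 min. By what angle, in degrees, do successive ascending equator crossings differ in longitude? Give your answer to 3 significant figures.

27.0°

Semi-major axis a = 6370 + 1120 = 7490 km. Period T = 2π√(a³/μ) = 2π√(7490³/398600) = 6451.1 s = 107.52 min.
During one orbit Earth rotates (6451.1 / 86166) × 360° = 26.95°.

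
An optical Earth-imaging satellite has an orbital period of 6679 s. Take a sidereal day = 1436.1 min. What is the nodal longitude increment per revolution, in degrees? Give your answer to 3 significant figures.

27.9°

During one orbit Earth rotates (6679.0 / 86166) × 360° = 27.90°.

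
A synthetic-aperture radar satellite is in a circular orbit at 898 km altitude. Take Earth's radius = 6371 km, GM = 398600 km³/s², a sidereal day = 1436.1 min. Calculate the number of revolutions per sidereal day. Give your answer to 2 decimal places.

Semi-major axis a = 6371 + 898 = 7269 km. Period T = 2π√(a³/μ) = 2π√(7269³/398600) = 6167.7 s = 102.79 min.
Orbits per sidereal day = 86166 / 6167.7 = 13.971.

13.97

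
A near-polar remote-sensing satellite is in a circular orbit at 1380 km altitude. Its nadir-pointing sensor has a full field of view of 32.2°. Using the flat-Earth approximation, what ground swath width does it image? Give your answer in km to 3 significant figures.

797 km

Half-angle = 32.2°/2 = 16.1°.
Swath width ≈ 2h·tan(θ/2) = 2 × 1380 × tan(16.1°) = 796.6 km.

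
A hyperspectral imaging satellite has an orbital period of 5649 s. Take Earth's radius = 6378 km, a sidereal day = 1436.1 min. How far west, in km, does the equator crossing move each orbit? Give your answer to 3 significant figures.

2630 km

During one orbit Earth rotates (5649.0 / 86166) × 360° = 23.60°.
At the equator that is 23.60° × (2π·6378/360) km/° = 23.60 × 111.3 = 2627 km.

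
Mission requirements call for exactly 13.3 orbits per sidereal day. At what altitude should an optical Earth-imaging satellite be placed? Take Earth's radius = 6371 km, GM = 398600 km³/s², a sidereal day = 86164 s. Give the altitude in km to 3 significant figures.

1140 km

Required period T = 86164 / 13.3 = 6478.5 s.
From T = 2π√(a³/μ): a = (μ T²/4π²)^(1/3) = (398600 × 6478.5² / 4π²)^(1/3) = 7511 km.
Altitude h = a − R = 7511 − 6371 = 1140 km.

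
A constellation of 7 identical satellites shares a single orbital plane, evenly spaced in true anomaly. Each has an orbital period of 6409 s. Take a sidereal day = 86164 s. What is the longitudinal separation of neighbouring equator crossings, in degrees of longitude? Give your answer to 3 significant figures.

3.83°

Single-satellite node shift = (6409.0/86164) × 360° = 26.78°.
With 7 satellites evenly phased, successive equator crossings are 26.78/7 = 3.825° apart.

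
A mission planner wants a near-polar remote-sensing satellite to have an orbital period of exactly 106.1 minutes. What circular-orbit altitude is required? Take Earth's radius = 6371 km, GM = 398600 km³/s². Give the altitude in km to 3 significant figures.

1050 km

T = 106.1 min = 6366.0 s.
From T = 2π√(a³/μ): a = (μ T²/4π²)^(1/3) = (398600 × 6366.0² / 4π²)^(1/3) = 7424 km.
Altitude h = a − R = 7424 − 6371 = 1053 km.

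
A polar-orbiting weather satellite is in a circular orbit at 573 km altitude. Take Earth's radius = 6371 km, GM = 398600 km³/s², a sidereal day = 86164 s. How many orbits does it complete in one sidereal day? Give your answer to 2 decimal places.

Semi-major axis a = 6371 + 573 = 6944 km. Period T = 2π√(a³/μ) = 2π√(6944³/398600) = 5758.7 s = 95.98 min.
Orbits per sidereal day = 86164 / 5758.7 = 14.962.

14.96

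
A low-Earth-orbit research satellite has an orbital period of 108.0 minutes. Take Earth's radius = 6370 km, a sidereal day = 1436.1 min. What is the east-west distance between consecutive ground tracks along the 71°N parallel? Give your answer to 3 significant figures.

T = 108.0 min = 6480.0 s.
Node shift per orbit = (6480.0/86166) × 360° = 27.07°.
Equatorial spacing = 27.07 × 111.2 km/° = 3010 km.
At 71° latitude, spacing = 3010 × cos(71°) = 980 km.

980 km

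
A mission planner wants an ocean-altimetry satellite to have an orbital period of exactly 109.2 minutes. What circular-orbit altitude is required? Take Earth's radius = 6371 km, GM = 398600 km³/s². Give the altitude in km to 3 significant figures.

T = 109.2 min = 6552.0 s.
From T = 2π√(a³/μ): a = (μ T²/4π²)^(1/3) = (398600 × 6552.0² / 4π²)^(1/3) = 7568 km.
Altitude h = a − R = 7568 − 6371 = 1197 km.

1200 km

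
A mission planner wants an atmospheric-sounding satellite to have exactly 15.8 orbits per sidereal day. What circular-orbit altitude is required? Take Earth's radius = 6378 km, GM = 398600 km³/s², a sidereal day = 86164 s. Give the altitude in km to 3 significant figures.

318 km

Required period T = 86164 / 15.8 = 5453.4 s.
From T = 2π√(a³/μ): a = (μ T²/4π²)^(1/3) = (398600 × 5453.4² / 4π²)^(1/3) = 6696 km.
Altitude h = a − R = 6696 − 6378 = 318 km.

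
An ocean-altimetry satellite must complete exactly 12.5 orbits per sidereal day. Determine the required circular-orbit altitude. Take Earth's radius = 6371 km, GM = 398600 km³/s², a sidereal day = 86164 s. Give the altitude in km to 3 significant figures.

Required period T = 86164 / 12.5 = 6893.1 s.
From T = 2π√(a³/μ): a = (μ T²/4π²)^(1/3) = (398600 × 6893.1² / 4π²)^(1/3) = 7828 km.
Altitude h = a − R = 7828 − 6371 = 1457 km.

1460 km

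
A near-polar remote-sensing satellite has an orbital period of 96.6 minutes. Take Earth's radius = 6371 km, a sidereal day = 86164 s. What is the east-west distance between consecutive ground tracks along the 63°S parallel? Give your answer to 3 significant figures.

1220 km

T = 96.6 min = 5796.0 s.
Node shift per orbit = (5796.0/86164) × 360° = 24.22°.
Equatorial spacing = 24.22 × 111.2 km/° = 2693 km.
At 63° latitude, spacing = 2693 × cos(63°) = 1222 km.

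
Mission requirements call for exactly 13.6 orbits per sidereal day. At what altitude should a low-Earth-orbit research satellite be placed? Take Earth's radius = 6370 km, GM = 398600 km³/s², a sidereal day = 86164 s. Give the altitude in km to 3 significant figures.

Required period T = 86164 / 13.6 = 6335.6 s.
From T = 2π√(a³/μ): a = (μ T²/4π²)^(1/3) = (398600 × 6335.6² / 4π²)^(1/3) = 7400 km.
Altitude h = a − R = 7400 − 6370 = 1030 km.

1030 km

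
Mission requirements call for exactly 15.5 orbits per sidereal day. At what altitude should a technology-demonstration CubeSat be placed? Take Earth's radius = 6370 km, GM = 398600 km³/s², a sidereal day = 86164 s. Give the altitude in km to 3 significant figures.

412 km

Required period T = 86164 / 15.5 = 5559.0 s.
From T = 2π√(a³/μ): a = (μ T²/4π²)^(1/3) = (398600 × 5559.0² / 4π²)^(1/3) = 6782 km.
Altitude h = a − R = 6782 − 6370 = 412 km.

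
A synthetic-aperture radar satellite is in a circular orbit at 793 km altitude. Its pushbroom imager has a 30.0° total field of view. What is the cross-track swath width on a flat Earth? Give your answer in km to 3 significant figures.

425 km

Half-angle = 30.0°/2 = 15°.
Swath width ≈ 2h·tan(θ/2) = 2 × 793 × tan(15°) = 425.0 km.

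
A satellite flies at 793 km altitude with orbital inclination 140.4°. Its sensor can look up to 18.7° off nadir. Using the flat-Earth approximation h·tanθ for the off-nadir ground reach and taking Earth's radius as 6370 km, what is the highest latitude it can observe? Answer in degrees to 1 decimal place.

Retrograde orbit: the ground track reaches ±(180° − i) = ±(180 − 140.4) = ±39.6°.
Sensor half-swath on the ground ≈ 793·tan(18.7°) = 268 km = 2.41° of latitude.
Maximum observable latitude ≈ 39.6 + 2.41 = 42.0°.

42.0°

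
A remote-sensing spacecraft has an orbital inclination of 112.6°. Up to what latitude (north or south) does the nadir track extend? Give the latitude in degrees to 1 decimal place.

Retrograde orbit: the ground track reaches ±(180° − i) = ±(180 − 112.6) = ±67.4°.

67.4°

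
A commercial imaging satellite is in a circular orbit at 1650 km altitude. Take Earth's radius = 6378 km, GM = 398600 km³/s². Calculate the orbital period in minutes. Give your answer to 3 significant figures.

119 min

Semi-major axis a = 6378 + 1650 = 8028 km. Period T = 2π√(a³/μ) = 2π√(8028³/398600) = 7158.5 s = 119.31 min.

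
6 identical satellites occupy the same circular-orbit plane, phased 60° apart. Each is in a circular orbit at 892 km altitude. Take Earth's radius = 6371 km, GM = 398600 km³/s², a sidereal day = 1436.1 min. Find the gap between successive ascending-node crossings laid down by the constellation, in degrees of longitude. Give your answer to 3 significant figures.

4.29°

Semi-major axis a = 6371 + 892 = 7263 km. Period T = 2π√(a³/μ) = 2π√(7263³/398600) = 6160.1 s = 102.67 min.
Single-satellite node shift = (6160.1/86166) × 360° = 25.74°.
With 6 satellites evenly phased, successive equator crossings are 25.74/6 = 4.289° apart.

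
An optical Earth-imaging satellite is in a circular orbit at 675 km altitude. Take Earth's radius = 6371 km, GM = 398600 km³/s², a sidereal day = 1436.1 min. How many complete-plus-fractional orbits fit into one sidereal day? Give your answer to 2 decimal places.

14.64

Semi-major axis a = 6371 + 675 = 7046 km. Period T = 2π√(a³/μ) = 2π√(7046³/398600) = 5886.1 s = 98.10 min.
Orbits per sidereal day = 86166 / 5886.1 = 14.639.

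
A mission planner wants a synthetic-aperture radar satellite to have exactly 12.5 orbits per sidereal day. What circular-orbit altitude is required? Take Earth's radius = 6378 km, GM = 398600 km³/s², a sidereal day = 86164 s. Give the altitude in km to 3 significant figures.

Required period T = 86164 / 12.5 = 6893.1 s.
From T = 2π√(a³/μ): a = (μ T²/4π²)^(1/3) = (398600 × 6893.1² / 4π²)^(1/3) = 7828 km.
Altitude h = a − R = 7828 − 6378 = 1450 km.

1450 km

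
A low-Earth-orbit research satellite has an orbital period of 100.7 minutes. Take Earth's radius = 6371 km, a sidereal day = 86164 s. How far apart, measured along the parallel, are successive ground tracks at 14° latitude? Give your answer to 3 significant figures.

T = 100.7 min = 6042.0 s.
Node shift per orbit = (6042.0/86164) × 360° = 25.24°.
Equatorial spacing = 25.24 × 111.2 km/° = 2807 km.
At 14° latitude, spacing = 2807 × cos(14°) = 2724 km.

2720 km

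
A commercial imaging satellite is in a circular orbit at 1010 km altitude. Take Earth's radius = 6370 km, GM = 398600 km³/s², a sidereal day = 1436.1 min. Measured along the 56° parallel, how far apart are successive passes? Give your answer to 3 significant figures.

1640 km

Semi-major axis a = 6370 + 1010 = 7380 km. Period T = 2π√(a³/μ) = 2π√(7380³/398600) = 6309.5 s = 105.16 min.
Node shift per orbit = (6309.5/86166) × 360° = 26.36°.
Equatorial spacing = 26.36 × 111.2 km/° = 2931 km.
At 56° latitude, spacing = 2931 × cos(56°) = 1639 km.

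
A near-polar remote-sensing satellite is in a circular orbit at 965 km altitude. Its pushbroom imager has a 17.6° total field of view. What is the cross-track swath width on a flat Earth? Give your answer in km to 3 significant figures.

Half-angle = 17.6°/2 = 8.8°.
Swath width ≈ 2h·tan(θ/2) = 2 × 965 × tan(8.8°) = 298.8 km.

299 km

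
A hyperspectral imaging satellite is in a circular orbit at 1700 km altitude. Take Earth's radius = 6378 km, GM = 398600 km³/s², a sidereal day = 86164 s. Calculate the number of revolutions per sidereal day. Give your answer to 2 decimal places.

Semi-major axis a = 6378 + 1700 = 8078 km. Period T = 2π√(a³/μ) = 2π√(8078³/398600) = 7225.5 s = 120.42 min.
Orbits per sidereal day = 86164 / 7225.5 = 11.925.

11.93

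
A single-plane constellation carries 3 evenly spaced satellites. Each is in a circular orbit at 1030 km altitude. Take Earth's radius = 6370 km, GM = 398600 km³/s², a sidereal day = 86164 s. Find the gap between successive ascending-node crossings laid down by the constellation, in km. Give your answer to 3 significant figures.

Semi-major axis a = 6370 + 1030 = 7400 km. Period T = 2π√(a³/μ) = 2π√(7400³/398600) = 6335.2 s = 105.59 min.
Single-satellite node shift = (6335.2/86164) × 360° = 26.47°.
With 3 satellites evenly phased, successive equator crossings are 26.47/3 = 8.823° apart.
That is 8.823 × 111.2 = 981 km at the equator.

981 km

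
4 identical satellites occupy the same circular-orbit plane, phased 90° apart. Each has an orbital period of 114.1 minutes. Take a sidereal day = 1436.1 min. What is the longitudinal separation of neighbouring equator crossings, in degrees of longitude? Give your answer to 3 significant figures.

T = 114.1 min = 6846.0 s.
Single-satellite node shift = (6846.0/86166) × 360° = 28.60°.
With 4 satellites evenly phased, successive equator crossings are 28.60/4 = 7.151° apart.

7.15°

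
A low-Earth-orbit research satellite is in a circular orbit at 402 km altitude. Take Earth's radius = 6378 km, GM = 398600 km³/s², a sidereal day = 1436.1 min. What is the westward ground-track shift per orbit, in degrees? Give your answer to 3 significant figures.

Semi-major axis a = 6378 + 402 = 6780 km. Period T = 2π√(a³/μ) = 2π√(6780³/398600) = 5555.9 s = 92.60 min.
During one orbit Earth rotates (5555.9 / 86166) × 360° = 23.21°.

23.2°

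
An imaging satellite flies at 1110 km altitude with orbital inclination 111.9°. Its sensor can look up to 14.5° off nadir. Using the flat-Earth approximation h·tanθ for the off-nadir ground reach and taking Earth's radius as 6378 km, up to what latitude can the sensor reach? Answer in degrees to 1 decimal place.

70.7°

Retrograde orbit: the ground track reaches ±(180° − i) = ±(180 − 111.9) = ±68.1°.
Sensor half-swath on the ground ≈ 1110·tan(14.5°) = 287 km = 2.58° of latitude.
Maximum observable latitude ≈ 68.1 + 2.58 = 70.7°.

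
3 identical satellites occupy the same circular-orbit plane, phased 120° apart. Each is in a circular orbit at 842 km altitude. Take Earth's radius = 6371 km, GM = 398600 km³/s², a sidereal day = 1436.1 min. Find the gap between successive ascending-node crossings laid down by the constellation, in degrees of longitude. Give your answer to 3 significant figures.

Semi-major axis a = 6371 + 842 = 7213 km. Period T = 2π√(a³/μ) = 2π√(7213³/398600) = 6096.6 s = 101.61 min.
Single-satellite node shift = (6096.6/86166) × 360° = 25.47°.
With 3 satellites evenly phased, successive equator crossings are 25.47/3 = 8.490° apart.

8.49°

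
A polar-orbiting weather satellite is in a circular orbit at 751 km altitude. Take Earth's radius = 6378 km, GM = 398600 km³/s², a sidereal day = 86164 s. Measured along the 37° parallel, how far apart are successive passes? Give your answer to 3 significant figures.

Semi-major axis a = 6378 + 751 = 7129 km. Period T = 2π√(a³/μ) = 2π√(7129³/398600) = 5990.4 s = 99.84 min.
Node shift per orbit = (5990.4/86164) × 360° = 25.03°.
Equatorial spacing = 25.03 × 111.3 km/° = 2786 km.
At 37° latitude, spacing = 2786 × cos(37°) = 2225 km.

2230 km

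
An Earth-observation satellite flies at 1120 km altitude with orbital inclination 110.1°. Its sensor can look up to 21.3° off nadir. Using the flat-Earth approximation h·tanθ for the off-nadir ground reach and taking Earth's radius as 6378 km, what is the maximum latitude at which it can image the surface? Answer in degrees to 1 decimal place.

Retrograde orbit: the ground track reaches ±(180° − i) = ±(180 − 110.1) = ±69.9°.
Sensor half-swath on the ground ≈ 1120·tan(21.3°) = 437 km = 3.92° of latitude.
Maximum observable latitude ≈ 69.9 + 3.92 = 73.8°.

73.8°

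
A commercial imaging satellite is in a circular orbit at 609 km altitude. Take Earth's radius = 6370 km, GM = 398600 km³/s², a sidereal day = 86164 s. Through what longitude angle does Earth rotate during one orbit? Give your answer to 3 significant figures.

Semi-major axis a = 6370 + 609 = 6979 km. Period T = 2π√(a³/μ) = 2π√(6979³/398600) = 5802.3 s = 96.71 min.
During one orbit Earth rotates (5802.3 / 86164) × 360° = 24.24°.

24.2°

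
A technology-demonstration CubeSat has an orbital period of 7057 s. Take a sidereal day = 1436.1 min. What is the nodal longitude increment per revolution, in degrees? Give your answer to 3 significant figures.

29.5°

During one orbit Earth rotates (7057.0 / 86166) × 360° = 29.48°.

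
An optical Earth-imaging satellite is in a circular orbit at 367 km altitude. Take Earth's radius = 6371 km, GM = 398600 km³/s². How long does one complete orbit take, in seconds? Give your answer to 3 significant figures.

5500 seconds

Semi-major axis a = 6371 + 367 = 6738 km. Period T = 2π√(a³/μ) = 2π√(6738³/398600) = 5504.4 s = 91.74 min.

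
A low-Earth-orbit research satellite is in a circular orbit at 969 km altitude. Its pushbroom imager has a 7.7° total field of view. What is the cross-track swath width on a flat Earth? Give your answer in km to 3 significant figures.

130 km

Half-angle = 7.7°/2 = 3.85°.
Swath width ≈ 2h·tan(θ/2) = 2 × 969 × tan(3.85°) = 130.4 km.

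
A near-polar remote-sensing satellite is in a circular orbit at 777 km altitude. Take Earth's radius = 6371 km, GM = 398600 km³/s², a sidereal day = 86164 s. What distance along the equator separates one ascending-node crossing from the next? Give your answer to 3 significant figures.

2790 km

Semi-major axis a = 6371 + 777 = 7148 km. Period T = 2π√(a³/μ) = 2π√(7148³/398600) = 6014.3 s = 100.24 min.
During one orbit Earth rotates (6014.3 / 86164) × 360° = 25.13°.
At the equator that is 25.13° × (2π·6371/360) km/° = 25.13 × 111.2 = 2794 km.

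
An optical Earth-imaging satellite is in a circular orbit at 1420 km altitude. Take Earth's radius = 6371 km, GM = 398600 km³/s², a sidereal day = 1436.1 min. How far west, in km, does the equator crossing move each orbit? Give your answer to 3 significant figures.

Semi-major axis a = 6371 + 1420 = 7791 km. Period T = 2π√(a³/μ) = 2π√(7791³/398600) = 6843.9 s = 114.06 min.
During one orbit Earth rotates (6843.9 / 86166) × 360° = 28.59°.
At the equator that is 28.59° × (2π·6371/360) km/° = 28.59 × 111.2 = 3179 km.

3180 km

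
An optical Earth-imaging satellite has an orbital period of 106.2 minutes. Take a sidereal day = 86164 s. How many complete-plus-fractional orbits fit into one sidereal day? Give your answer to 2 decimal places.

T = 106.2 min = 6372.0 s.
Orbits per sidereal day = 86164 / 6372.0 = 13.522.

13.52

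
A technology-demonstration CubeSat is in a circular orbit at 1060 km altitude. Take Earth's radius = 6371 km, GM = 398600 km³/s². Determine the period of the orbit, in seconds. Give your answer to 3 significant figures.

6380 seconds

Semi-major axis a = 6371 + 1060 = 7431 km. Period T = 2π√(a³/μ) = 2π√(7431³/398600) = 6375.0 s = 106.25 min.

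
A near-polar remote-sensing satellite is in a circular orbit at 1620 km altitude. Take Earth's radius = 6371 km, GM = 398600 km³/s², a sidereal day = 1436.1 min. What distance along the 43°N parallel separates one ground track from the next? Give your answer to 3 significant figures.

Semi-major axis a = 6371 + 1620 = 7991 km. Period T = 2π√(a³/μ) = 2π√(7991³/398600) = 7109.1 s = 118.48 min.
Node shift per orbit = (7109.1/86166) × 360° = 29.70°.
Equatorial spacing = 29.70 × 111.2 km/° = 3303 km.
At 43° latitude, spacing = 3303 × cos(43°) = 2415 km.

2420 km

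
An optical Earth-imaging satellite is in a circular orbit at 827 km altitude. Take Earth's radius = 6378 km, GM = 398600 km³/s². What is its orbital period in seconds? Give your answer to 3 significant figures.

Semi-major axis a = 6378 + 827 = 7205 km. Period T = 2π√(a³/μ) = 2π√(7205³/398600) = 6086.4 s = 101.44 min.

6090 seconds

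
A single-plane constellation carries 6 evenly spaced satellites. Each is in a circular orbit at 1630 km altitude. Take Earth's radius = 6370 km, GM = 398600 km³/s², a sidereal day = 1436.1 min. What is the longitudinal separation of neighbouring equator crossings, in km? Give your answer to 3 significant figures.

Semi-major axis a = 6370 + 1630 = 8000 km. Period T = 2π√(a³/μ) = 2π√(8000³/398600) = 7121.1 s = 118.68 min.
Single-satellite node shift = (7121.1/86166) × 360° = 29.75°.
With 6 satellites evenly phased, successive equator crossings are 29.75/6 = 4.959° apart.
That is 4.959 × 111.2 = 551 km at the equator.

551 km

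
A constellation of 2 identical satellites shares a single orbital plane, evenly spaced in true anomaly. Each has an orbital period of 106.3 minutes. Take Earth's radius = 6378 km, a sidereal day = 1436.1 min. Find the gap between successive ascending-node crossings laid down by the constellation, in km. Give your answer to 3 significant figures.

T = 106.3 min = 6378.0 s.
Single-satellite node shift = (6378.0/86166) × 360° = 26.65°.
With 2 satellites evenly phased, successive equator crossings are 26.65/2 = 13.324° apart.
That is 13.324 × 111.3 = 1483 km at the equator.

1480 km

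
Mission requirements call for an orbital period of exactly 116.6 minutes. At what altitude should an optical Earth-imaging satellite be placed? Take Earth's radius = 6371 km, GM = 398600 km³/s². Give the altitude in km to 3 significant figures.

1540 km

T = 116.6 min = 6996.0 s.
From T = 2π√(a³/μ): a = (μ T²/4π²)^(1/3) = (398600 × 6996.0² / 4π²)^(1/3) = 7906 km.
Altitude h = a − R = 7906 − 6371 = 1535 km.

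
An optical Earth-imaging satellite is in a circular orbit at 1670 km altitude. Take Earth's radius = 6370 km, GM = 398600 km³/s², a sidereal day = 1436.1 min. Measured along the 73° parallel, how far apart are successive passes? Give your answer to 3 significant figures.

Semi-major axis a = 6370 + 1670 = 8040 km. Period T = 2π√(a³/μ) = 2π√(8040³/398600) = 7174.6 s = 119.58 min.
Node shift per orbit = (7174.6/86166) × 360° = 29.98°.
Equatorial spacing = 29.98 × 111.2 km/° = 3333 km.
At 73° latitude, spacing = 3333 × cos(73°) = 974 km.

974 km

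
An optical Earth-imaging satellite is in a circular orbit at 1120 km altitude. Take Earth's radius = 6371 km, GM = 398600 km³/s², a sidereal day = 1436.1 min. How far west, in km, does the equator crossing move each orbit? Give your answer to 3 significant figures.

Semi-major axis a = 6371 + 1120 = 7491 km. Period T = 2π√(a³/μ) = 2π√(7491³/398600) = 6452.4 s = 107.54 min.
During one orbit Earth rotates (6452.4 / 86166) × 360° = 26.96°.
At the equator that is 26.96° × (2π·6371/360) km/° = 26.96 × 111.2 = 2998 km.

3000 km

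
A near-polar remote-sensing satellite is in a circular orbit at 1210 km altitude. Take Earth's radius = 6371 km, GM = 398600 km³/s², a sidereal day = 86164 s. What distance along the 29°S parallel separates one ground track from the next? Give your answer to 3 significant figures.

2670 km

Semi-major axis a = 6371 + 1210 = 7581 km. Period T = 2π√(a³/μ) = 2π√(7581³/398600) = 6569.0 s = 109.48 min.
Node shift per orbit = (6569.0/86164) × 360° = 27.45°.
Equatorial spacing = 27.45 × 111.2 km/° = 3052 km.
At 29° latitude, spacing = 3052 × cos(29°) = 2669 km.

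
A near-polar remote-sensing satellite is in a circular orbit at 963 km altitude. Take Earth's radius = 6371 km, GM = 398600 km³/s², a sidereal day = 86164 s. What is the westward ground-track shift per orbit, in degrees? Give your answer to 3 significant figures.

Semi-major axis a = 6371 + 963 = 7334 km. Period T = 2π√(a³/μ) = 2π√(7334³/398600) = 6250.6 s = 104.18 min.
During one orbit Earth rotates (6250.6 / 86164) × 360° = 26.12°.

26.1°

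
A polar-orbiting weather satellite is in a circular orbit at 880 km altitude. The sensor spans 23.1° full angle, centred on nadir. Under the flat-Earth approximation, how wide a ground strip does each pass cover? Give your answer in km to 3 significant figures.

Half-angle = 23.1°/2 = 11.55°.
Swath width ≈ 2h·tan(θ/2) = 2 × 880 × tan(11.55°) = 359.7 km.

360 km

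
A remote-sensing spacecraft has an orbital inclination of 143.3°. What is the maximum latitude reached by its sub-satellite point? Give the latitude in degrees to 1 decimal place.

36.7°

Retrograde orbit: the ground track reaches ±(180° − i) = ±(180 − 143.3) = ±36.7°.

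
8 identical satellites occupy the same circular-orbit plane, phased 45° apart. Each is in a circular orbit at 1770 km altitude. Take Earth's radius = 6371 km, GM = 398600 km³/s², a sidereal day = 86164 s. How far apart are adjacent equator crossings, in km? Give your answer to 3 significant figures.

Semi-major axis a = 6371 + 1770 = 8141 km. Period T = 2π√(a³/μ) = 2π√(8141³/398600) = 7310.2 s = 121.84 min.
Single-satellite node shift = (7310.2/86164) × 360° = 30.54°.
With 8 satellites evenly phased, successive equator crossings are 30.54/8 = 3.818° apart.
That is 3.818 × 111.2 = 425 km at the equator.

425 km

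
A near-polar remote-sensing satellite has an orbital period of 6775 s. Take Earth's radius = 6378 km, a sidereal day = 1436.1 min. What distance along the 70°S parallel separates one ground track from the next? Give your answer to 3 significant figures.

1080 km

Node shift per orbit = (6775.0/86166) × 360° = 28.31°.
Equatorial spacing = 28.31 × 111.3 km/° = 3151 km.
At 70° latitude, spacing = 3151 × cos(70°) = 1078 km.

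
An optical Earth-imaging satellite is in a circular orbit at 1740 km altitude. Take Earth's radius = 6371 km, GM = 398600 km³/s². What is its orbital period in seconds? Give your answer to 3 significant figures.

Semi-major axis a = 6371 + 1740 = 8111 km. Period T = 2π√(a³/μ) = 2π√(8111³/398600) = 7269.8 s = 121.16 min.

7270 seconds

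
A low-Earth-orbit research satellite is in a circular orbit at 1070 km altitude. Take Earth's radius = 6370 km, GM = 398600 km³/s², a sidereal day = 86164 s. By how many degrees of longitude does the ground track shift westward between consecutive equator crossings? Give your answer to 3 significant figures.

26.7°

Semi-major axis a = 6370 + 1070 = 7440 km. Period T = 2π√(a³/μ) = 2π√(7440³/398600) = 6386.6 s = 106.44 min.
During one orbit Earth rotates (6386.6 / 86164) × 360° = 26.68°.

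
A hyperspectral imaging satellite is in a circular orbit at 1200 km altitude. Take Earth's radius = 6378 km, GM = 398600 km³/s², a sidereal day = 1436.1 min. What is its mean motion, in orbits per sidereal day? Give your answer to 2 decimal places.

13.12

Semi-major axis a = 6378 + 1200 = 7578 km. Period T = 2π√(a³/μ) = 2π√(7578³/398600) = 6565.1 s = 109.42 min.
Orbits per sidereal day = 86166 / 6565.1 = 13.125.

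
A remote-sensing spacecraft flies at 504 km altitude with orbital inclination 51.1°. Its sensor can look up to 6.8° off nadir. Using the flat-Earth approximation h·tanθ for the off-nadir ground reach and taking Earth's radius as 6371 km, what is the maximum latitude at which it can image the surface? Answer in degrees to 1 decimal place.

51.6°

For a prograde orbit the ground track reaches latitude ±i = ±51.1°.
Sensor half-swath on the ground ≈ 504·tan(6.8°) = 60 km = 0.54° of latitude.
Maximum observable latitude ≈ 51.1 + 0.54 = 51.6°.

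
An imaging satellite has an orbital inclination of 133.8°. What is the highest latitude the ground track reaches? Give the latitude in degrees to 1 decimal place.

Retrograde orbit: the ground track reaches ±(180° − i) = ±(180 − 133.8) = ±46.2°.

46.2°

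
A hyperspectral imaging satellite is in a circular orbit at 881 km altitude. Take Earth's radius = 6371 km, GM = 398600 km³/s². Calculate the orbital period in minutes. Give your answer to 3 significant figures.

Semi-major axis a = 6371 + 881 = 7252 km. Period T = 2π√(a³/μ) = 2π√(7252³/398600) = 6146.1 s = 102.43 min.

102 min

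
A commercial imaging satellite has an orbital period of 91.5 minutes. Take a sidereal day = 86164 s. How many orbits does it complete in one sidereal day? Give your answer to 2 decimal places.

15.69

T = 91.5 min = 5490.0 s.
Orbits per sidereal day = 86164 / 5490.0 = 15.695.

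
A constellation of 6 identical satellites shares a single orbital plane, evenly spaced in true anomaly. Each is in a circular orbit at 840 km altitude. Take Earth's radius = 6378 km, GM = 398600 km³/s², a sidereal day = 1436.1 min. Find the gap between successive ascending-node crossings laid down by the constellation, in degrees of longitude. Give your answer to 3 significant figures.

Semi-major axis a = 6378 + 840 = 7218 km. Period T = 2π√(a³/μ) = 2π√(7218³/398600) = 6102.9 s = 101.72 min.
Single-satellite node shift = (6102.9/86166) × 360° = 25.50°.
With 6 satellites evenly phased, successive equator crossings are 25.50/6 = 4.250° apart.

4.25°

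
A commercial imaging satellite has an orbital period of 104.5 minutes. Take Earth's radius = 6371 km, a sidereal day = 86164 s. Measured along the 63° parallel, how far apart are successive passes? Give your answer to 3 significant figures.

1320 km

T = 104.5 min = 6270.0 s.
Node shift per orbit = (6270.0/86164) × 360° = 26.20°.
Equatorial spacing = 26.20 × 111.2 km/° = 2913 km.
At 63° latitude, spacing = 2913 × cos(63°) = 1322 km.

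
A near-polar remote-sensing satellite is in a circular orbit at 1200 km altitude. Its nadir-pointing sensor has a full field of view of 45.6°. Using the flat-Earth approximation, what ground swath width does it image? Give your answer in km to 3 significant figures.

Half-angle = 45.6°/2 = 22.8°.
Swath width ≈ 2h·tan(θ/2) = 2 × 1200 × tan(22.8°) = 1008.9 km.

1010 km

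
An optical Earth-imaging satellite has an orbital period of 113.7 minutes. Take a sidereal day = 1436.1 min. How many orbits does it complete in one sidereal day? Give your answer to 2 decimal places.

12.63

T = 113.7 min = 6822.0 s.
Orbits per sidereal day = 86166 / 6822.0 = 12.631.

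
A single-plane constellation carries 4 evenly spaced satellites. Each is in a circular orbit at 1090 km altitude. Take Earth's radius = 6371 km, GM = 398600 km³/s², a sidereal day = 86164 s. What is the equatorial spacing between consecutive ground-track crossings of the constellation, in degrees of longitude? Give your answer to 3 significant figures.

6.70°

Semi-major axis a = 6371 + 1090 = 7461 km. Period T = 2π√(a³/μ) = 2π√(7461³/398600) = 6413.7 s = 106.89 min.
Single-satellite node shift = (6413.7/86164) × 360° = 26.80°.
With 4 satellites evenly phased, successive equator crossings are 26.80/4 = 6.699° apart.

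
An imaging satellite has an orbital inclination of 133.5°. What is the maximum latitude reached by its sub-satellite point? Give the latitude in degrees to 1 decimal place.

46.5°

Retrograde orbit: the ground track reaches ±(180° − i) = ±(180 − 133.5) = ±46.5°.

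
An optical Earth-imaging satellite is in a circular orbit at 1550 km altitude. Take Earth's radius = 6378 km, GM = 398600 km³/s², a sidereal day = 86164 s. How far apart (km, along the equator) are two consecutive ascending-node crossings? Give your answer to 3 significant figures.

Semi-major axis a = 6378 + 1550 = 7928 km. Period T = 2π√(a³/μ) = 2π√(7928³/398600) = 7025.2 s = 117.09 min.
During one orbit Earth rotates (7025.2 / 86164) × 360° = 29.35°.
At the equator that is 29.35° × (2π·6378/360) km/° = 29.35 × 111.3 = 3267 km.

3270 km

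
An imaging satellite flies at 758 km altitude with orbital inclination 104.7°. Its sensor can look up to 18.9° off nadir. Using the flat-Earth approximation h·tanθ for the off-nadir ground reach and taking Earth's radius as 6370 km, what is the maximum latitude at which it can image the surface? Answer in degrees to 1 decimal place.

Retrograde orbit: the ground track reaches ±(180° − i) = ±(180 − 104.7) = ±75.3°.
Sensor half-swath on the ground ≈ 758·tan(18.9°) = 260 km = 2.33° of latitude.
Maximum observable latitude ≈ 75.3 + 2.33 = 77.6°.

77.6°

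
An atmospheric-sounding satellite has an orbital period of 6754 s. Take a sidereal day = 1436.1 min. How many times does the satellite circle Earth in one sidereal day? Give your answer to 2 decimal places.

12.76

Orbits per sidereal day = 86166 / 6754.0 = 12.758.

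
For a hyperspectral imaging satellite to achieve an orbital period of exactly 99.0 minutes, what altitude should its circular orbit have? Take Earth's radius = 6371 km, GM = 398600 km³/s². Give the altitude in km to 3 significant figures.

T = 99.0 min = 5940.0 s.
From T = 2π√(a³/μ): a = (μ T²/4π²)^(1/3) = (398600 × 5940.0² / 4π²)^(1/3) = 7089 km.
Altitude h = a − R = 7089 − 6371 = 718 km.

718 km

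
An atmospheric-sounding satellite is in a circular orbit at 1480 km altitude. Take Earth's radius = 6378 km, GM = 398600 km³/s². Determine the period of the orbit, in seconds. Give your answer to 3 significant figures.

6930 seconds

Semi-major axis a = 6378 + 1480 = 7858 km. Period T = 2π√(a³/μ) = 2π√(7858³/398600) = 6932.3 s = 115.54 min.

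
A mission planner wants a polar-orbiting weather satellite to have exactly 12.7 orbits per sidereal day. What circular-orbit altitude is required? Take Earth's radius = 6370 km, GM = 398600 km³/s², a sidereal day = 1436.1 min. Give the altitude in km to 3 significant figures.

1380 km

Required period T = 86166 / 12.7 = 6784.7 s.
From T = 2π√(a³/μ): a = (μ T²/4π²)^(1/3) = (398600 × 6784.7² / 4π²)^(1/3) = 7746 km.
Altitude h = a − R = 7746 − 6370 = 1376 km.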